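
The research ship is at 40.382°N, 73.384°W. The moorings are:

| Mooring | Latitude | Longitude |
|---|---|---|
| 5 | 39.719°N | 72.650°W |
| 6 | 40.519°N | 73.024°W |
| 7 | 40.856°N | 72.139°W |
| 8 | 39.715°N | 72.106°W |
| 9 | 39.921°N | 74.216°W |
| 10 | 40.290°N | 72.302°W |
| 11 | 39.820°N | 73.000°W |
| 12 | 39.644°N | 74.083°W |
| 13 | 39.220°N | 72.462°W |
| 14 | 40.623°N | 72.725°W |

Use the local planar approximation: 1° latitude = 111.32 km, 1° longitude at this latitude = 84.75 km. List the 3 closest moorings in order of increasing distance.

Distances from 40.382°N, 73.384°W:
5: √((-0.663·111.32)² + (0.734·84.75)²) = √(5447.20164 + 3869.64864) = 96.524 km
6: √((0.137·111.32)² + (0.360·84.75)²) = √(232.58812 + 930.86010) = 34.109 km
7: √((0.474·111.32)² + (1.245·84.75)²) = √(2784.21699 + 11133.15144) = 117.972 km
8: √((-0.667·111.32)² + (1.278·84.75)²) = √(5513.12784 + 11731.16441) = 131.318 km
9: √((-0.461·111.32)² + (-0.832·84.75)²) = √(2633.59049 + 4971.94214) = 87.210 km
10: √((-0.092·111.32)² + (1.082·84.75)²) = √(104.88709 + 8408.79830) = 92.270 km
11: √((-0.562·111.32)² + (0.384·84.75)²) = √(3913.98382 + 1059.11194) = 70.520 km
12: √((-0.738·111.32)² + (-0.699·84.75)²) = √(6749.30601 + 3509.40722) = 101.285 km
13: √((-1.162·111.32)² + (0.922·84.75)²) = √(16732.41592 + 6105.78146) = 151.123 km
14: √((0.241·111.32)² + (0.659·84.75)²) = √(719.74802 + 3119.25043) = 61.960 km
Sorted: 6 (34.109 km) < 14 (61.960 km) < 11 (70.520 km) < 9 (87.210 km) < 10 (92.270 km) < …

6, 14, 11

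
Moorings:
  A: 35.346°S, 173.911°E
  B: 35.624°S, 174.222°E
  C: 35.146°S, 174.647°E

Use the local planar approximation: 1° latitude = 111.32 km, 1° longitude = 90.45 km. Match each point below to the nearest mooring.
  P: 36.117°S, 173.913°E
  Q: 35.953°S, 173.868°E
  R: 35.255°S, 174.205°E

P at 36.117°S, 173.913°E:
  A: √((0.771·111.32)² + (-0.002·90.45)²) = √(7366.39752 + 0.03272) = 85.828 km
  B: √((0.493·111.32)² + (0.309·90.45)²) = √(3011.89782 + 781.14940) = 61.588 km
  C: √((0.971·111.32)² + (0.734·90.45)²) = √(11683.81993 + 4407.67193) = 126.852 km
  → nearest: B (61.588 km)
Q at 35.953°S, 173.868°E:
  A: √((0.607·111.32)² + (0.043·90.45)²) = √(4565.87248 + 15.12704) = 67.683 km
  B: √((0.329·111.32)² + (0.354·90.45)²) = √(1341.33789 + 1025.23557) = 48.647 km
  C: √((0.807·111.32)² + (0.779·90.45)²) = √(8070.37035 + 4964.68911) = 114.171 km
  → nearest: B (48.647 km)
R at 35.255°S, 174.205°E:
  A: √((-0.091·111.32)² + (-0.294·90.45)²) = √(102.61933 + 707.15042) = 28.456 km
  B: √((-0.369·111.32)² + (0.017·90.45)²) = √(1687.32650 + 2.36437) = 41.106 km
  C: √((0.109·111.32)² + (0.442·90.45)²) = √(147.23104 + 1598.31245) = 41.780 km
  → nearest: A (28.456 km)

P→B; Q→B; R→A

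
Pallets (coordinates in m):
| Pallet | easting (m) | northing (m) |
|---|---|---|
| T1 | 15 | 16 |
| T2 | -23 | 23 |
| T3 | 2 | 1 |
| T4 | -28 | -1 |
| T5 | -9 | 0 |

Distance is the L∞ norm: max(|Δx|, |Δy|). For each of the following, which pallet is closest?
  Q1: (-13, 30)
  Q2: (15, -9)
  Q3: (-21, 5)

Q1→T2; Q2→T3; Q3→T4

Q1 at (-13, 30):
  T1: 28 m
  T2: 10 m
  T3: 29 m
  T4: 31 m
  T5: 30 m
  → nearest: T2 (10 m)
Q2 at (15, -9):
  T1: 25 m
  T2: 38 m
  T3: 13 m
  T4: 43 m
  T5: 24 m
  → nearest: T3 (13 m)
Q3 at (-21, 5):
  T1: 36 m
  T2: 18 m
  T3: 23 m
  T4: 7 m
  T5: 12 m
  → nearest: T4 (7 m)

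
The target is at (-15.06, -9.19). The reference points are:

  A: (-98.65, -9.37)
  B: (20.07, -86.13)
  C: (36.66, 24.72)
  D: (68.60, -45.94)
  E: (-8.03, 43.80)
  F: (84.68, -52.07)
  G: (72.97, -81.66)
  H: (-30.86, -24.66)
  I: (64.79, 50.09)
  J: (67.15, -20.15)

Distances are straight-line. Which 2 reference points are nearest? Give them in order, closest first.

Distances from (-15.06, -9.19):
A: √((-83.59)² + (-0.18)²) = √(6987.2881 + 0.0324) = 83.59
B: √((35.13)² + (-76.94)²) = √(1234.1169 + 5919.7636) = 84.58
C: √((51.72)² + (33.91)²) = √(2674.9584 + 1149.8881) = 61.85
D: √((83.66)² + (-36.75)²) = √(6998.9956 + 1350.5625) = 91.38
E: √((7.03)² + (52.99)²) = √(49.4209 + 2807.9401) = 53.45
F: √((99.74)² + (-42.88)²) = √(9948.0676 + 1838.6944) = 108.57
G: √((88.03)² + (-72.47)²) = √(7749.2809 + 5251.9009) = 114.02
H: √((-15.80)² + (-15.47)²) = √(249.6400 + 239.3209) = 22.11
I: √((79.85)² + (59.28)²) = √(6376.0225 + 3514.1184) = 99.45
J: √((82.21)² + (-10.96)²) = √(6758.4841 + 120.1216) = 82.94
Sorted: H (22.11) < E (53.45) < C (61.85) < J (82.94) < …

H, E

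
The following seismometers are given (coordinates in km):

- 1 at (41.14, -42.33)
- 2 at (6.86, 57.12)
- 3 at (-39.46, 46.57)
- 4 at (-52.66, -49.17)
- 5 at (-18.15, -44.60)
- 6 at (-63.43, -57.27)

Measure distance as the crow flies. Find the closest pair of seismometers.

Pairwise distances:
4–6: 13.48 km
4–5: 34.81 km
5–6: 47.02 km
2–3: 47.51 km
1–5: 59.33 km
3–5: 93.63 km
1–4: 94.05 km
3–4: 96.65 km
2–5: 104.75 km
1–2: 105.19 km
1–6: 105.63 km
3–6: 106.57 km
1–3: 120.00 km
2–4: 121.82 km
2–6: 134.26 km
Closest pair: 4–6 at 13.48 km.

4 and 6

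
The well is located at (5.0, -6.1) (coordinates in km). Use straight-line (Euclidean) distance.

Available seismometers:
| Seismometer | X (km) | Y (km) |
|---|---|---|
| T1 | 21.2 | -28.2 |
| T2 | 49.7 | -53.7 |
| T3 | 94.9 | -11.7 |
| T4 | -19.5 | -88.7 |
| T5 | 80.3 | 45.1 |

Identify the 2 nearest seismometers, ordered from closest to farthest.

Distances from (5.0, -6.1):
T1: 27.4 km
T2: 65.3 km
T3: 90.1 km
T4: 86.2 km
T5: 91.1 km
Sorted: T1 (27.4 km) < T2 (65.3 km) < T4 (86.2 km) < T3 (90.1 km) < …

T1, T2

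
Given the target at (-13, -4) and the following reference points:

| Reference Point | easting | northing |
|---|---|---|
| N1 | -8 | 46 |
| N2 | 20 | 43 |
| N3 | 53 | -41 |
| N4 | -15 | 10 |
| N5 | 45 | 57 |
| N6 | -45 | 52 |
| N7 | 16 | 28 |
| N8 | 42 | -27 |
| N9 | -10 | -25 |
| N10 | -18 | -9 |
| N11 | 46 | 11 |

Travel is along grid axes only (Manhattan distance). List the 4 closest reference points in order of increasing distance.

N10, N4, N9, N1

Distances from (-13, -4):
N1: 55
N2: 80
N3: 103
N4: 16
N5: 119
N6: 88
N7: 61
N8: 78
N9: 24
N10: 10
N11: 74
Sorted: N10 (10) < N4 (16) < N9 (24) < N1 (55) < N7 (61) < N11 (74) < …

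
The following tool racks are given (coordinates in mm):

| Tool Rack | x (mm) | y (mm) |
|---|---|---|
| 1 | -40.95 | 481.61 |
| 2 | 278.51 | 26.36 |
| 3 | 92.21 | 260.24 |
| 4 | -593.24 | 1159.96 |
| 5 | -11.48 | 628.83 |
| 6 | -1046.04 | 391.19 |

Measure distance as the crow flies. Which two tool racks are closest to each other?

Pairwise distances:
1–2: 556.15 mm
1–3: 258.33 mm
1–4: 874.75 mm
1–5: 150.14 mm
1–6: 1009.15 mm
2–3: 299.01 mm
2–4: 1430.03 mm
2–5: 668.63 mm
2–6: 1373.88 mm
3–4: 1131.08 mm
3–5: 382.90 mm
3–6: 1145.76 mm
4–5: 787.75 mm
4–6: 892.21 mm
5–6: 1061.50 mm
Closest pair: 1–5 at 150.14 mm.

1 and 5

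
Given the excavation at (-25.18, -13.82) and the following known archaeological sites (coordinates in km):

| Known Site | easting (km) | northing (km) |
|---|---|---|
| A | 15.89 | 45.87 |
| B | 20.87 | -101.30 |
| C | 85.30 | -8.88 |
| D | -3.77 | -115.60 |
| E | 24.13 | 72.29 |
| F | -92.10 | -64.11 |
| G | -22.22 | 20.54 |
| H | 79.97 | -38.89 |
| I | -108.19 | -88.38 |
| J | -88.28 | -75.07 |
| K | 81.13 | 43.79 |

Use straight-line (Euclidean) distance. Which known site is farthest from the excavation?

Distances from (-25.18, -13.82):
A: 72.45 km
B: 98.86 km
C: 110.59 km
D: 104.01 km
E: 99.23 km
F: 83.71 km
G: 34.49 km
H: 108.10 km
I: 111.58 km
J: 87.94 km
K: 120.92 km
Maximum: K at 120.92 km.

K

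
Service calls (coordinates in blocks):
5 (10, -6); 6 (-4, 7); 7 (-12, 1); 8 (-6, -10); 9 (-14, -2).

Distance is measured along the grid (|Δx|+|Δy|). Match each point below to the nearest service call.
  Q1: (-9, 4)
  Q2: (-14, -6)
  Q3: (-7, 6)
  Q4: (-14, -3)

Q1→7; Q2→9; Q3→6; Q4→9

Q1 at (-9, 4):
  5: 29 blocks
  6: 8 blocks
  7: 6 blocks
  8: 17 blocks
  9: 11 blocks
  → nearest: 7 (6 blocks)
Q2 at (-14, -6):
  5: 24 blocks
  6: 23 blocks
  7: 9 blocks
  8: 12 blocks
  9: 4 blocks
  → nearest: 9 (4 blocks)
Q3 at (-7, 6):
  5: 29 blocks
  6: 4 blocks
  7: 10 blocks
  8: 17 blocks
  9: 15 blocks
  → nearest: 6 (4 blocks)
Q4 at (-14, -3):
  5: 27 blocks
  6: 20 blocks
  7: 6 blocks
  8: 15 blocks
  9: 1 blocks
  → nearest: 9 (1 blocks)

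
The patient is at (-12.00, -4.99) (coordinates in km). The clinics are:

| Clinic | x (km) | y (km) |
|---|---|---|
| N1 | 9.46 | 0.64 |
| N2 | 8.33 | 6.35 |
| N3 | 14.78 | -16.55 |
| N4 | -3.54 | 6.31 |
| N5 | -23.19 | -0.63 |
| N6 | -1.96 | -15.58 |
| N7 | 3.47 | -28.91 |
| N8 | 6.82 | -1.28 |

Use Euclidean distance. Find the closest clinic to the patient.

Distances from (-12.00, -4.99):
N1: √((21.46)² + (5.63)²) = √(460.5316 + 31.6969) = 22.19 km
N2: √((20.33)² + (11.34)²) = √(413.3089 + 128.5956) = 23.28 km
N3: √((26.78)² + (-11.56)²) = √(717.1684 + 133.6336) = 29.17 km
N4: √((8.46)² + (11.30)²) = √(71.5716 + 127.6900) = 14.12 km
N5: √((-11.19)² + (4.36)²) = √(125.2161 + 19.0096) = 12.01 km
N6: √((10.04)² + (-10.59)²) = √(100.8016 + 112.1481) = 14.59 km
N7: √((15.47)² + (-23.92)²) = √(239.3209 + 572.1664) = 28.49 km
N8: √((18.82)² + (3.71)²) = √(354.1924 + 13.7641) = 19.18 km
Minimum: N5 at 12.01 km.

N5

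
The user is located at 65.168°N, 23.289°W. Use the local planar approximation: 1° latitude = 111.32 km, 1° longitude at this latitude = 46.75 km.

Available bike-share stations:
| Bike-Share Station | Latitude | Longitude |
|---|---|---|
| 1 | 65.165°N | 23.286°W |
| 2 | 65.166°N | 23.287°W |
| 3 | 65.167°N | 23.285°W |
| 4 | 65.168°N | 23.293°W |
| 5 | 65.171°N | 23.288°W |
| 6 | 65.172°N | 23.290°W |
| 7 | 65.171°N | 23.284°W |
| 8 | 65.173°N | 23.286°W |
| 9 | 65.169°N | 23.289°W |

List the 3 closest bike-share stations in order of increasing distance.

9, 4, 3

Distances from 65.168°N, 23.289°W:
1: √((-0.003·111.32)² + (0.003·46.75)²) = √(0.11153 + 0.01967) = 0.362 km
2: √((-0.002·111.32)² + (0.002·46.75)²) = √(0.04957 + 0.00874) = 0.241 km
3: √((-0.001·111.32)² + (0.004·46.75)²) = √(0.01239 + 0.03497) = 0.218 km
4: √((0.000·111.32)² + (-0.004·46.75)²) = √(0.00000 + 0.03497) = 0.187 km
5: √((0.003·111.32)² + (0.001·46.75)²) = √(0.11153 + 0.00219) = 0.337 km
6: √((0.004·111.32)² + (-0.001·46.75)²) = √(0.19827 + 0.00219) = 0.448 km
7: √((0.003·111.32)² + (0.005·46.75)²) = √(0.11153 + 0.05464) = 0.408 km
8: √((0.005·111.32)² + (0.003·46.75)²) = √(0.30980 + 0.01967) = 0.574 km
9: √((0.001·111.32)² + (0.000·46.75)²) = √(0.01239 + 0.00000) = 0.111 km
Sorted: 9 (0.111 km) < 4 (0.187 km) < 3 (0.218 km) < 2 (0.241 km) < 5 (0.337 km) < …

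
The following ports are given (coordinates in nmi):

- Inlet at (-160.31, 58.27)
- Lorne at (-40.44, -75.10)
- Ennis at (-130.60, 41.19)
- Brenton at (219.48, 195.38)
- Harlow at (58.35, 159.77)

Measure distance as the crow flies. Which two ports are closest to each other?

Pairwise distances:
Inlet–Lorne: √((119.87)² + (-133.37)²) = √(14368.8169 + 17787.5569) = 179.32 nmi
Inlet–Ennis: √((29.71)² + (-17.08)²) = √(882.6841 + 291.7264) = 34.27 nmi
Inlet–Brenton: √((379.79)² + (137.11)²) = √(144240.4441 + 18799.1521) = 403.78 nmi
Inlet–Harlow: √((218.66)² + (101.50)²) = √(47812.1956 + 10302.2500) = 241.07 nmi
Lorne–Ennis: √((-90.16)² + (116.29)²) = √(8128.8256 + 13523.3641) = 147.15 nmi
Lorne–Brenton: √((259.92)² + (270.48)²) = √(67558.4064 + 73159.4304) = 375.12 nmi
Lorne–Harlow: √((98.79)² + (234.87)²) = √(9759.4641 + 55163.9169) = 254.80 nmi
Ennis–Brenton: √((350.08)² + (154.19)²) = √(122556.0064 + 23774.5561) = 382.53 nmi
Ennis–Harlow: √((188.95)² + (118.58)²) = √(35702.1025 + 14061.2164) = 223.08 nmi
Brenton–Harlow: √((-161.13)² + (-35.61)²) = √(25962.8769 + 1268.0721) = 165.02 nmi
Closest pair: Inlet–Ennis at 34.27 nmi.

Inlet and Ennis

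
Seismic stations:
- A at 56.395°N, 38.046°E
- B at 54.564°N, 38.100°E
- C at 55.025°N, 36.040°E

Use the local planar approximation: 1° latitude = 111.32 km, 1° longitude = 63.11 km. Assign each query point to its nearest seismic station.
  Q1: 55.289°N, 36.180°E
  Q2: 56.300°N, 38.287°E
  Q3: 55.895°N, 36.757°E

Q1 at 55.289°N, 36.180°E:
  A: √((1.106·111.32)² + (1.866·63.11)²) = √(15158.51470 + 13868.18541) = 170.372 km
  B: √((-0.725·111.32)² + (1.920·63.11)²) = √(6513.61985 + 14682.45971) = 145.589 km
  C: √((-0.264·111.32)² + (-0.140·63.11)²) = √(863.68276 + 78.06429) = 30.688 km
  → nearest: C (30.688 km)
Q2 at 56.300°N, 38.287°E:
  A: √((0.095·111.32)² + (-0.241·63.11)²) = √(111.83909 + 231.32919) = 18.525 km
  B: √((-1.736·111.32)² + (-0.187·63.11)²) = √(37346.14998 + 139.27705) = 193.612 km
  C: √((-1.275·111.32)² + (-2.247·63.11)²) = √(20144.97649 + 20109.55708) = 200.635 km
  → nearest: A (18.525 km)
Q3 at 55.895°N, 36.757°E:
  A: √((0.500·111.32)² + (1.289·63.11)²) = √(3098.03560 + 6617.62563) = 98.568 km
  B: √((-1.331·111.32)² + (1.343·63.11)²) = √(21953.43618 + 7183.70328) = 170.696 km
  C: √((-0.870·111.32)² + (-0.717·63.11)²) = √(9379.61258 + 2047.55074) = 106.898 km
  → nearest: A (98.568 km)

Q1→C; Q2→A; Q3→A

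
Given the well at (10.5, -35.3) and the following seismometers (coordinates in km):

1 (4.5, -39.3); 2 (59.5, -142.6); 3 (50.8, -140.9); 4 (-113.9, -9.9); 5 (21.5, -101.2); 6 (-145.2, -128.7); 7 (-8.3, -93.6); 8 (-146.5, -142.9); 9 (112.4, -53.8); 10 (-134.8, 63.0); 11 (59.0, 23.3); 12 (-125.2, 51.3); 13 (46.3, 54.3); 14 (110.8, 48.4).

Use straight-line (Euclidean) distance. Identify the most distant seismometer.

8

Distances from (10.5, -35.3):
1: √((-6.0)² + (-4.0)²) = √(36.000 + 16.000) = 7.2 km
2: √((49.0)² + (-107.3)²) = √(2401.000 + 11513.290) = 118.0 km
3: √((40.3)² + (-105.6)²) = √(1624.090 + 11151.360) = 113.0 km
4: √((-124.4)² + (25.4)²) = √(15475.360 + 645.160) = 127.0 km
5: √((11.0)² + (-65.9)²) = √(121.000 + 4342.810) = 66.8 km
6: √((-155.7)² + (-93.4)²) = √(24242.490 + 8723.560) = 181.6 km
7: √((-18.8)² + (-58.3)²) = √(353.440 + 3398.890) = 61.3 km
8: √((-157.0)² + (-107.6)²) = √(24649.000 + 11577.760) = 190.3 km
9: √((101.9)² + (-18.5)²) = √(10383.610 + 342.250) = 103.6 km
10: √((-145.3)² + (98.3)²) = √(21112.090 + 9662.890) = 175.4 km
11: √((48.5)² + (58.6)²) = √(2352.250 + 3433.960) = 76.1 km
12: √((-135.7)² + (86.6)²) = √(18414.490 + 7499.560) = 161.0 km
13: √((35.8)² + (89.6)²) = √(1281.640 + 8028.160) = 96.5 km
14: √((100.3)² + (83.7)²) = √(10060.090 + 7005.690) = 130.6 km
Maximum: 8 at 190.3 km.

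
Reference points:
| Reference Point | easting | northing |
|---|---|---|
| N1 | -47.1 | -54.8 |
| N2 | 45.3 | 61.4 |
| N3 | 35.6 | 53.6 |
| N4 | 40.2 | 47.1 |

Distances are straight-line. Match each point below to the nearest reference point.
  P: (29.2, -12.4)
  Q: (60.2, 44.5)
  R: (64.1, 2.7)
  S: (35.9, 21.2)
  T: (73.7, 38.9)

P at (29.2, -12.4):
  N1: √((-76.3)² + (-42.4)²) = √(5821.690 + 1797.760) = 87.3
  N2: √((16.1)² + (73.8)²) = √(259.210 + 5446.440) = 75.5
  N3: √((6.4)² + (66.0)²) = √(40.960 + 4356.000) = 66.3
  N4: √((11.0)² + (59.5)²) = √(121.000 + 3540.250) = 60.5
  → nearest: N4 (60.5)
Q at (60.2, 44.5):
  N1: √((-107.3)² + (-99.3)²) = √(11513.290 + 9860.490) = 146.2
  N2: √((-14.9)² + (16.9)²) = √(222.010 + 285.610) = 22.5
  N3: √((-24.6)² + (9.1)²) = √(605.160 + 82.810) = 26.2
  N4: √((-20.0)² + (2.6)²) = √(400.000 + 6.760) = 20.2
  → nearest: N4 (20.2)
R at (64.1, 2.7):
  N1: √((-111.2)² + (-57.5)²) = √(12365.440 + 3306.250) = 125.2
  N2: √((-18.8)² + (58.7)²) = √(353.440 + 3445.690) = 61.6
  N3: √((-28.5)² + (50.9)²) = √(812.250 + 2590.810) = 58.3
  N4: √((-23.9)² + (44.4)²) = √(571.210 + 1971.360) = 50.4
  → nearest: N4 (50.4)
S at (35.9, 21.2):
  N1: √((-83.0)² + (-76.0)²) = √(6889.000 + 5776.000) = 112.5
  N2: √((9.4)² + (40.2)²) = √(88.360 + 1616.040) = 41.3
  N3: √((-0.3)² + (32.4)²) = √(0.090 + 1049.760) = 32.4
  N4: √((4.3)² + (25.9)²) = √(18.490 + 670.810) = 26.3
  → nearest: N4 (26.3)
T at (73.7, 38.9):
  N1: √((-120.8)² + (-93.7)²) = √(14592.640 + 8779.690) = 152.9
  N2: √((-28.4)² + (22.5)²) = √(806.560 + 506.250) = 36.2
  N3: √((-38.1)² + (14.7)²) = √(1451.610 + 216.090) = 40.8
  N4: √((-33.5)² + (8.2)²) = √(1122.250 + 67.240) = 34.5
  → nearest: N4 (34.5)

P→N4; Q→N4; R→N4; S→N4; T→N4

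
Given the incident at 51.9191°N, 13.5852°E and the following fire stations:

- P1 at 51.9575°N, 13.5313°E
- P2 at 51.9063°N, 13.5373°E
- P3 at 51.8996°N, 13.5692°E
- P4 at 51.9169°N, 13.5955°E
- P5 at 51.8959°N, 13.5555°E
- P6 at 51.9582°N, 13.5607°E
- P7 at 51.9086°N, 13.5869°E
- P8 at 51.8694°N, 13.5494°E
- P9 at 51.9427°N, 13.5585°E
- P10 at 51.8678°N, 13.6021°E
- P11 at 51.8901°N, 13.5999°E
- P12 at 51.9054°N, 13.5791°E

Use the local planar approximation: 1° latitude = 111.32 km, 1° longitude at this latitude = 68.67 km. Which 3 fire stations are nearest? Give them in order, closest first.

P4, P7, P12

Distances from 51.9191°N, 13.5852°E:
P1: √((0.0384·111.32)² + (-0.0539·68.67)²) = √(18.272957 + 13.699718) = 5.6544 km
P2: √((-0.0128·111.32)² + (-0.0479·68.67)²) = √(2.030329 + 10.819448) = 3.5847 km
P3: √((-0.0195·111.32)² + (-0.0160·68.67)²) = √(4.712112 + 1.207186) = 2.4330 km
P4: √((-0.0022·111.32)² + (0.0103·68.67)²) = √(0.059978 + 0.500275) = 0.7485 km
P5: √((-0.0232·111.32)² + (-0.0297·68.67)²) = √(6.669947 + 4.159556) = 3.2908 km
P6: √((0.0391·111.32)² + (-0.0245·68.67)²) = √(18.945231 + 2.830520) = 4.6664 km
P7: √((-0.0105·111.32)² + (0.0017·68.67)²) = √(1.366234 + 0.013628) = 1.1747 km
P8: √((-0.0497·111.32)² + (-0.0358·68.67)²) = √(30.609707 + 6.043662) = 6.0542 km
P9: √((0.0236·111.32)² + (-0.0267·68.67)²) = √(6.901928 + 3.361682) = 3.2037 km
P10: √((-0.0513·111.32)² + (0.0169·68.67)²) = √(32.612277 + 1.346814) = 5.8274 km
P11: √((-0.0290·111.32)² + (0.0147·68.67)²) = √(10.421792 + 1.018987) = 3.3824 km
P12: √((-0.0137·111.32)² + (-0.0061·68.67)²) = √(2.325881 + 0.175466) = 1.5816 km
Sorted: P4 (0.7485 km) < P7 (1.1747 km) < P12 (1.5816 km) < P3 (2.4330 km) < P9 (3.2037 km) < …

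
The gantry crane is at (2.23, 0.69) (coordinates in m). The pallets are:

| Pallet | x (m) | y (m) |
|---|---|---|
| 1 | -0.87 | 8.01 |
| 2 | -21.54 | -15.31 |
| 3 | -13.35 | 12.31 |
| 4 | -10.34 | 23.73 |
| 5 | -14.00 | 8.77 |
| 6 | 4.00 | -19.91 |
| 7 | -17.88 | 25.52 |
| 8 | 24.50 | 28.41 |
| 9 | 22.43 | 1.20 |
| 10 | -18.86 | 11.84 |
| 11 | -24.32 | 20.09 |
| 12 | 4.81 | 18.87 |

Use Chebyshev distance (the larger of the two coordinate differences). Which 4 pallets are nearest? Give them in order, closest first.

1, 3, 5, 12

Distances from (2.23, 0.69):
1: max(|-3.10|, |7.32|) = 7.32 m
2: max(|-23.77|, |-16.00|) = 23.77 m
3: max(|-15.58|, |11.62|) = 15.58 m
4: max(|-12.57|, |23.04|) = 23.04 m
5: max(|-16.23|, |8.08|) = 16.23 m
6: max(|1.77|, |-20.60|) = 20.60 m
7: max(|-20.11|, |24.83|) = 24.83 m
8: max(|22.27|, |27.72|) = 27.72 m
9: max(|20.20|, |0.51|) = 20.20 m
10: max(|-21.09|, |11.15|) = 21.09 m
11: max(|-26.55|, |19.40|) = 26.55 m
12: max(|2.58|, |18.18|) = 18.18 m
Sorted: 1 (7.32 m) < 3 (15.58 m) < 5 (16.23 m) < 12 (18.18 m) < 9 (20.20 m) < 6 (20.60 m) < …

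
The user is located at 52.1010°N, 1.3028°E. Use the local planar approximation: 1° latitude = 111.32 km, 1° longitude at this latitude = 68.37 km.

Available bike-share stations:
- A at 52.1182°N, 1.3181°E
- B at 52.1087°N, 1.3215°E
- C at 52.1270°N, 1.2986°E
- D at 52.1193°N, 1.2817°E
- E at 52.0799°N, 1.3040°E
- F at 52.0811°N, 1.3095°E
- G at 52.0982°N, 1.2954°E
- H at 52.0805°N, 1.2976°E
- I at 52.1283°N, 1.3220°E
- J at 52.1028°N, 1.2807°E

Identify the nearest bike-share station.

Distances from 52.1010°N, 1.3028°E:
A: √((0.0172·111.32)² + (0.0153·68.37)²) = √(3.666091 + 1.094244) = 2.1818 km
B: √((0.0077·111.32)² + (0.0187·68.37)²) = √(0.734730 + 1.634611) = 1.5393 km
C: √((0.0260·111.32)² + (-0.0042·68.37)²) = √(8.377088 + 0.082457) = 2.9085 km
D: √((0.0183·111.32)² + (-0.0211·68.37)²) = √(4.150005 + 2.081115) = 2.4962 km
E: √((-0.0211·111.32)² + (0.0012·68.37)²) = √(5.517106 + 0.006731) = 2.3503 km
F: √((-0.0199·111.32)² + (0.0067·68.37)²) = √(4.907412 + 0.209836) = 2.2621 km
G: √((-0.0028·111.32)² + (-0.0074·68.37)²) = √(0.097154 + 0.255973) = 0.5942 km
H: √((-0.0205·111.32)² + (-0.0052·68.37)²) = √(5.207798 + 0.126397) = 2.3096 km
I: √((0.0273·111.32)² + (0.0192·68.37)²) = √(9.235740 + 1.723192) = 3.3104 km
J: √((0.0018·111.32)² + (-0.0221·68.37)²) = √(0.040151 + 2.283051) = 1.5242 km
Minimum: G at 0.5942 km.

G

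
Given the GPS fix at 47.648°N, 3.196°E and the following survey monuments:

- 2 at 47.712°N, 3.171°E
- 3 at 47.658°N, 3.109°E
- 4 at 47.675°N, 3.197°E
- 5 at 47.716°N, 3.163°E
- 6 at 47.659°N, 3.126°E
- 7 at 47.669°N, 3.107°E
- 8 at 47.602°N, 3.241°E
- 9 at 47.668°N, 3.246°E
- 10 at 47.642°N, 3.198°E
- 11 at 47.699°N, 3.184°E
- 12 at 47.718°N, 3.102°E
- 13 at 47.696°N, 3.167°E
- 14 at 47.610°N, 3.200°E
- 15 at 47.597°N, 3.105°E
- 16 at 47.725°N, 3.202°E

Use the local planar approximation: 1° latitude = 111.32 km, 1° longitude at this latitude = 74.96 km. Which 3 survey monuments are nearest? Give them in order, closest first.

Distances from 47.648°N, 3.196°E:
2: √((0.064·111.32)² + (-0.025·74.96)²) = √(50.75822 + 3.51188) = 7.367 km
3: √((0.010·111.32)² + (-0.087·74.96)²) = √(1.23921 + 42.53022) = 6.616 km
4: √((0.027·111.32)² + (0.001·74.96)²) = √(9.03387 + 0.00562) = 3.007 km
5: √((0.068·111.32)² + (-0.033·74.96)²) = √(57.30127 + 6.11909) = 7.964 km
6: √((0.011·111.32)² + (-0.070·74.96)²) = √(1.49945 + 27.53311) = 5.388 km
7: √((0.021·111.32)² + (-0.089·74.96)²) = √(5.46493 + 44.50811) = 7.069 km
8: √((-0.046·111.32)² + (0.045·74.96)²) = √(26.22177 + 11.37848) = 6.132 km
9: √((0.020·111.32)² + (0.050·74.96)²) = √(4.95686 + 14.04750) = 4.359 km
10: √((-0.006·111.32)² + (0.002·74.96)²) = √(0.44612 + 0.02248) = 0.685 km
11: √((0.051·111.32)² + (-0.012·74.96)²) = √(32.23196 + 0.80914) = 5.748 km
12: √((0.070·111.32)² + (-0.094·74.96)²) = √(60.72150 + 49.64950) = 10.506 km
13: √((0.048·111.32)² + (-0.029·74.96)²) = √(28.55150 + 4.72558) = 5.769 km
14: √((-0.038·111.32)² + (0.004·74.96)²) = √(17.89425 + 0.08990) = 4.241 km
15: √((-0.051·111.32)² + (-0.091·74.96)²) = √(32.23196 + 46.53095) = 8.875 km
16: √((0.077·111.32)² + (0.006·74.96)²) = √(73.47301 + 0.20228) = 8.583 km
Sorted: 10 (0.685 km) < 4 (3.007 km) < 14 (4.241 km) < 9 (4.359 km) < 6 (5.388 km) < …

10, 4, 14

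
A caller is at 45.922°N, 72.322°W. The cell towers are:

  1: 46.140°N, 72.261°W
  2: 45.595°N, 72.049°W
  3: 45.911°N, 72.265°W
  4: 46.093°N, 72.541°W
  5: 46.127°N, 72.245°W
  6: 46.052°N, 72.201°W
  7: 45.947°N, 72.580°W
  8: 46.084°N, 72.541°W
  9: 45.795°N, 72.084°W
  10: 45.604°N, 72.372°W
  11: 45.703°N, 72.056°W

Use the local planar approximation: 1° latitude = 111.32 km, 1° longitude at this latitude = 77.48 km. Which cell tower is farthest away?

2

Distances from 45.922°N, 72.322°W:
1: 24.724 km
2: 42.101 km
3: 4.583 km
4: 25.501 km
5: 23.588 km
6: 17.243 km
7: 20.183 km
8: 24.762 km
9: 23.236 km
10: 35.611 km
11: 31.923 km
Maximum: 2 at 42.101 km.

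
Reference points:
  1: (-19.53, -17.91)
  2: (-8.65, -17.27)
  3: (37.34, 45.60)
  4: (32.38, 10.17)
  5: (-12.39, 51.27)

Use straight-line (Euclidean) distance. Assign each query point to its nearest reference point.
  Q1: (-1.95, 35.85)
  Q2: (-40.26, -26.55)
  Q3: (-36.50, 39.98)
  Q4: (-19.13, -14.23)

Q1 at (-1.95, 35.85):
  1: √((-17.58)² + (-53.76)²) = √(309.0564 + 2890.1376) = 56.56
  2: √((-6.70)² + (-53.12)²) = √(44.8900 + 2821.7344) = 53.54
  3: √((39.29)² + (9.75)²) = √(1543.7041 + 95.0625) = 40.48
  4: √((34.33)² + (-25.68)²) = √(1178.5489 + 659.4624) = 42.87
  5: √((-10.44)² + (15.42)²) = √(108.9936 + 237.7764) = 18.62
  → nearest: 5 (18.62)
Q2 at (-40.26, -26.55):
  1: √((20.73)² + (8.64)²) = √(429.7329 + 74.6496) = 22.46
  2: √((31.61)² + (9.28)²) = √(999.1921 + 86.1184) = 32.94
  3: √((77.60)² + (72.15)²) = √(6021.7600 + 5205.6225) = 105.96
  4: √((72.64)² + (36.72)²) = √(5276.5696 + 1348.3584) = 81.39
  5: √((27.87)² + (77.82)²) = √(776.7369 + 6055.9524) = 82.66
  → nearest: 1 (22.46)
Q3 at (-36.50, 39.98):
  1: √((16.97)² + (-57.89)²) = √(287.9809 + 3351.2521) = 60.33
  2: √((27.85)² + (-57.25)²) = √(775.6225 + 3277.5625) = 63.66
  3: √((73.84)² + (5.62)²) = √(5452.3456 + 31.5844) = 74.05
  4: √((68.88)² + (-29.81)²) = √(4744.4544 + 888.6361) = 75.05
  5: √((24.11)² + (11.29)²) = √(581.2921 + 127.4641) = 26.62
  → nearest: 5 (26.62)
Q4 at (-19.13, -14.23):
  1: √((-0.40)² + (-3.68)²) = √(0.1600 + 13.5424) = 3.70
  2: √((10.48)² + (-3.04)²) = √(109.8304 + 9.2416) = 10.91
  3: √((56.47)² + (59.83)²) = √(3188.8609 + 3579.6289) = 82.27
  4: √((51.51)² + (24.40)²) = √(2653.2801 + 595.3600) = 57.00
  5: √((6.74)² + (65.50)²) = √(45.4276 + 4290.2500) = 65.85
  → nearest: 1 (3.70)

Q1→5; Q2→1; Q3→5; Q4→1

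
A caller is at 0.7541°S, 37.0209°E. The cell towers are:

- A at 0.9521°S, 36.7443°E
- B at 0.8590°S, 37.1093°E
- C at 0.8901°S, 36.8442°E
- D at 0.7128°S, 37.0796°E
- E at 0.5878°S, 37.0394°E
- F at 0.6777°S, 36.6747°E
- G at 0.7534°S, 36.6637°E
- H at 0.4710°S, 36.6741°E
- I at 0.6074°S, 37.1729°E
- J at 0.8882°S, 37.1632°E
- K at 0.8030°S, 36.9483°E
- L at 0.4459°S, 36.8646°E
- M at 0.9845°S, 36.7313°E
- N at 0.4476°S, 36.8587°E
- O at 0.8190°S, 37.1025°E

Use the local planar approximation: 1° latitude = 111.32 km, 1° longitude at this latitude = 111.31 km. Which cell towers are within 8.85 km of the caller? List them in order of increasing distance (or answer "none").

Distances from 0.7541°S, 37.0209°E:
A: √((-0.1980·111.32)² + (-0.2766·111.31)²) = √(485.821551 + 947.922249) = 37.8648 km
B: √((-0.1049·111.32)² + (0.0884·111.31)²) = √(136.363259 + 96.821743) = 15.2704 km
C: √((-0.1360·111.32)² + (-0.1767·111.31)²) = √(229.205066 + 386.848987) = 24.8204 km
D: √((0.0413·111.32)² + (0.0587·111.31)²) = √(21.137153 + 42.691810) = 7.9893 km
E: √((0.1663·111.32)² + (0.0185·111.31)²) = √(342.713249 + 4.240449) = 18.6267 km
F: √((0.0764·111.32)² + (-0.3462·111.31)²) = √(72.332440 + 1484.986456) = 39.4629 km
G: √((0.0007·111.32)² + (-0.3572·111.31)²) = √(0.006072 + 1580.852193) = 39.7600 km
H: √((0.2831·111.32)² + (-0.3468·111.31)²) = √(993.175812 + 1490.138183) = 49.8329 km
I: √((0.1467·111.32)² + (0.1520·111.31)²) = √(266.689933 + 286.256622) = 23.5148 km
J: √((-0.1341·111.32)² + (0.1423·111.31)²) = √(222.845542 + 250.887004) = 21.7654 km
K: √((-0.0489·111.32)² + (-0.0726·111.31)²) = √(29.632215 + 65.304274) = 9.7435 km
L: √((0.3082·111.32)² + (-0.1563·111.31)²) = √(1177.095404 + 302.681809) = 38.4679 km
M: √((-0.2304·111.32)² + (-0.2896·111.31)²) = √(657.826470 + 1039.119466) = 41.1940 km
N: √((0.3065·111.32)² + (-0.1622·111.31)²) = √(1164.145739 + 325.964320) = 38.6019 km
O: √((-0.0649·111.32)² + (0.0816·111.31)²) = √(52.195828 + 82.499000) = 11.6058 km
Threshold 8.85 km: D (7.9893 km) is within range.

D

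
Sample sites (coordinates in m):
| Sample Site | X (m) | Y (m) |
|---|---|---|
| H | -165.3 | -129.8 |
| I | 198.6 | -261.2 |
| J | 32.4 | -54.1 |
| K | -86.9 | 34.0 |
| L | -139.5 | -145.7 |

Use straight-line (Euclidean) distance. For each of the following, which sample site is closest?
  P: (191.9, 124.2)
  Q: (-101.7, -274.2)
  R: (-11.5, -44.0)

P at (191.9, 124.2):
  H: 438.3 m
  I: 385.5 m
  J: 239.2 m
  K: 293.0 m
  L: 427.4 m
  → nearest: J (239.2 m)
Q at (-101.7, -274.2):
  H: 157.8 m
  I: 300.6 m
  J: 257.7 m
  K: 308.6 m
  L: 133.9 m
  → nearest: L (133.9 m)
R at (-11.5, -44.0):
  H: 176.1 m
  I: 302.2 m
  J: 45.0 m
  K: 108.5 m
  L: 163.5 m
  → nearest: J (45.0 m)

P→J; Q→L; R→J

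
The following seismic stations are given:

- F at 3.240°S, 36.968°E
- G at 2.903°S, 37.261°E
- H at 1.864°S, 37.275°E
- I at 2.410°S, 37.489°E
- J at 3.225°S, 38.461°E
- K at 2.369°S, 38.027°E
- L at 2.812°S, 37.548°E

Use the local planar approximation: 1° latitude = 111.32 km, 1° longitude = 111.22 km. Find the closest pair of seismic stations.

G and L

Pairwise distances:
F–G: √((0.337·111.32)² + (0.293·111.22)²) = √(1407.36322 + 1061.94255) = 49.692 km
F–H: √((1.376·111.32)² + (0.307·111.22)²) = √(23462.98501 + 1165.84961) = 156.936 km
F–I: √((0.830·111.32)² + (0.521·111.22)²) = √(8536.94690 + 3357.69488) = 109.063 km
F–J: √((0.015·111.32)² + (1.493·111.22)²) = √(2.78823 + 27573.08737) = 166.060 km
F–K: √((0.871·111.32)² + (1.059·111.22)²) = √(9401.18730 + 13872.59481) = 152.557 km
F–L: √((0.428·111.32)² + (0.580·111.22)²) = √(2270.04221 + 4161.23046) = 80.195 km
G–H: √((1.039·111.32)² + (0.014·111.22)²) = √(13377.57796 + 2.42450) = 115.672 km
G–I: √((0.493·111.32)² + (0.228·111.22)²) = √(3011.89782 + 643.03628) = 60.456 km
G–J: √((-0.322·111.32)² + (1.200·111.22)²) = √(1284.86689 + 17812.63930) = 138.194 km
G–K: √((0.534·111.32)² + (0.766·111.22)²) = √(3533.69376 + 7258.10624) = 103.884 km
G–L: √((0.091·111.32)² + (0.287·111.22)²) = √(102.61933 + 1018.89534) = 33.489 km
H–I: √((-0.546·111.32)² + (0.214·111.22)²) = √(3694.29592 + 566.49141) = 65.275 km
H–J: √((-1.361·111.32)² + (1.186·111.22)²) = √(22954.22560 + 17399.43554) = 200.882 km
H–K: √((-0.505·111.32)² + (0.752·111.22)²) = √(3160.30612 + 6995.22137) = 100.775 km
H–L: √((-0.948·111.32)² + (0.273·111.22)²) = √(11136.86794 + 921.91541) = 109.812 km
I–J: √((-0.815·111.32)² + (0.972·111.22)²) = √(8231.17079 + 11686.87264) = 141.131 km
I–K: √((0.041·111.32)² + (0.538·111.22)²) = √(20.83119 + 3580.38998) = 60.010 km
I–L: √((-0.402·111.32)² + (0.059·111.22)²) = √(2002.61978 + 43.05958) = 45.229 km
J–K: √((0.856·111.32)² + (-0.434·111.22)²) = √(9080.16885 + 2329.94270) = 106.818 km
J–L: √((0.413·111.32)² + (-0.913·111.22)²) = √(2113.71534 + 10311.15550) = 111.467 km
K–L: √((-0.443·111.32)² + (-0.479·111.22)²) = √(2431.94555 + 2838.15956) = 72.595 km
Closest pair: G–L at 33.489 km.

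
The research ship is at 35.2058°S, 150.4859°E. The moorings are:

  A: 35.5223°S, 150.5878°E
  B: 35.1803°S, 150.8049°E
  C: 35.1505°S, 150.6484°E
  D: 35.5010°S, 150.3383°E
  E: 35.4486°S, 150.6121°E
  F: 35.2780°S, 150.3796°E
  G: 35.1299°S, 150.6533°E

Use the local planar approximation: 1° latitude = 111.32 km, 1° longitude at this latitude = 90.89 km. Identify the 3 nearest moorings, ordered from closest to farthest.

Distances from 35.2058°S, 150.4859°E:
A: √((-0.3165·111.32)² + (0.1019·90.89)²) = √(1241.348787 + 85.778920) = 36.4298 km
B: √((0.0255·111.32)² + (0.3190·90.89)²) = √(8.057991 + 840.646817) = 29.1325 km
C: √((0.0553·111.32)² + (0.1625·90.89)²) = √(37.896287 + 218.141823) = 16.0012 km
D: √((-0.2952·111.32)² + (-0.1476·90.89)²) = √(1079.888961 + 179.971991) = 35.4945 km
E: √((-0.2428·111.32)² + (0.1262·90.89)²) = √(730.539596 + 131.568195) = 29.3617 km
F: √((-0.0722·111.32)² + (-0.1063·90.89)²) = √(64.598256 + 93.346650) = 12.5676 km
G: √((0.0759·111.32)² + (0.1674·90.89)²) = √(71.388778 + 231.495799) = 17.4036 km
Sorted: F (12.5676 km) < C (16.0012 km) < G (17.4036 km) < B (29.1325 km) < E (29.3617 km) < …

F, C, G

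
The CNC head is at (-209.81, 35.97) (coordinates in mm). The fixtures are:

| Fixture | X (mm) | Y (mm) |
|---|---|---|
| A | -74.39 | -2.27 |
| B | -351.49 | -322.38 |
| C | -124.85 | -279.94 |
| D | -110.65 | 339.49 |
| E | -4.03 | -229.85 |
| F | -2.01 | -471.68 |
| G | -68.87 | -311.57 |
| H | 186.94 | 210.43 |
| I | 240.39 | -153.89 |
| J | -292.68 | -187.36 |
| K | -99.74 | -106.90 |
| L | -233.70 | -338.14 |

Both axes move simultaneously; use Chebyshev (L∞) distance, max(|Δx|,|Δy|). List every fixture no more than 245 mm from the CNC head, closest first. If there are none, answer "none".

A, K, J

Distances from (-209.81, 35.97):
A: max(|135.42|, |-38.24|) = 135.42 mm
B: max(|-141.68|, |-358.35|) = 358.35 mm
C: max(|84.96|, |-315.91|) = 315.91 mm
D: max(|99.16|, |303.52|) = 303.52 mm
E: max(|205.78|, |-265.82|) = 265.82 mm
F: max(|207.80|, |-507.65|) = 507.65 mm
G: max(|140.94|, |-347.54|) = 347.54 mm
H: max(|396.75|, |174.46|) = 396.75 mm
I: max(|450.20|, |-189.86|) = 450.20 mm
J: max(|-82.87|, |-223.33|) = 223.33 mm
K: max(|110.07|, |-142.87|) = 142.87 mm
L: max(|-23.89|, |-374.11|) = 374.11 mm
Threshold 245 mm: A (135.42 mm), K (142.87 mm), J (223.33 mm) are within range.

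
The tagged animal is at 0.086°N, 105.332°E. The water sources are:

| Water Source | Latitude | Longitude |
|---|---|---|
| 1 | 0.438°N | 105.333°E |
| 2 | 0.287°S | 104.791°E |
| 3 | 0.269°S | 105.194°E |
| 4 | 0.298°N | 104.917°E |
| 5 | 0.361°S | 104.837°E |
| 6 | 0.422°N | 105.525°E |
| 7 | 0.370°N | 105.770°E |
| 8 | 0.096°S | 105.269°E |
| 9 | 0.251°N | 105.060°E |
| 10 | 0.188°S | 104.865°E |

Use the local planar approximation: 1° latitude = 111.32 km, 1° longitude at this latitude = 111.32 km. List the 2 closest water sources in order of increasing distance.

Distances from 0.086°N, 105.332°E:
1: 39.185 km
2: 73.151 km
3: 42.399 km
4: 51.877 km
5: 74.246 km
6: 43.135 km
7: 58.111 km
8: 21.440 km
9: 35.415 km
10: 60.274 km
Sorted: 8 (21.440 km) < 9 (35.415 km) < 1 (39.185 km) < 3 (42.399 km) < …

8, 9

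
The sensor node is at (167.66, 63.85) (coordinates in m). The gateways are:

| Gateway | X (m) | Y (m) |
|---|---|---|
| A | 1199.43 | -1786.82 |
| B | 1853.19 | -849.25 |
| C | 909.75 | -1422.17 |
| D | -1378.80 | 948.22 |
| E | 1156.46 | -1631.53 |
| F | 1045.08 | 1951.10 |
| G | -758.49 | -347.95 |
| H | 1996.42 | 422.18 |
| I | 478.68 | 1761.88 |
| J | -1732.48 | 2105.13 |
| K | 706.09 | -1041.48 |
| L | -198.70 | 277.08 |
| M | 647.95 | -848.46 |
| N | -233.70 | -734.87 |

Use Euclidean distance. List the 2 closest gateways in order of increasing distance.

L, N

Distances from (167.66, 63.85):
A: 2118.85 m
B: 1916.97 m
C: 1661.01 m
D: 1781.47 m
E: 1962.66 m
F: 2081.24 m
G: 1013.57 m
H: 1863.54 m
I: 1726.28 m
J: 2788.79 m
K: 1229.50 m
L: 423.89 m
M: 1031.01 m
N: 893.89 m
Sorted: L (423.89 m) < N (893.89 m) < G (1013.57 m) < M (1031.01 m) < …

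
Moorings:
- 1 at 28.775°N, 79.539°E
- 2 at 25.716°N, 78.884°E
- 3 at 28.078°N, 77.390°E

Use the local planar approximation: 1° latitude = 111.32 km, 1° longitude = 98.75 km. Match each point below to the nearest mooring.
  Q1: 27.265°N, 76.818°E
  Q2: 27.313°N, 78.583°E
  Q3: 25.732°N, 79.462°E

Q1→3; Q2→3; Q3→2

Q1 at 27.265°N, 76.818°E:
  1: 316.945 km
  2: 267.127 km
  3: 106.684 km
  → nearest: 3 (106.684 km)
Q2 at 27.313°N, 78.583°E:
  1: 188.148 km
  2: 180.246 km
  3: 145.365 km
  → nearest: 3 (145.365 km)
Q3 at 25.732°N, 79.462°E:
  1: 338.832 km
  2: 57.105 km
  3: 331.765 km
  → nearest: 2 (57.105 km)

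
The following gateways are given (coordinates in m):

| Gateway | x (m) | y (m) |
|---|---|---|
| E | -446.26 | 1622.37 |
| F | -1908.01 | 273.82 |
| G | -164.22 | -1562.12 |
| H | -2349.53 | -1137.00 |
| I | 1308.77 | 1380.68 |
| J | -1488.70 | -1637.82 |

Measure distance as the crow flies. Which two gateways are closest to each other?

H and J

Pairwise distances:
E–F: 1988.79 m
E–G: 3196.96 m
E–H: 3352.10 m
E–I: 1771.59 m
E–J: 3422.79 m
F–G: 2532.09 m
F–H: 1478.29 m
F–I: 3401.88 m
F–J: 1957.09 m
G–H: 2226.28 m
G–I: 3290.86 m
G–J: 1326.64 m
H–I: 4440.93 m
H–J: 995.92 m
I–J: 4115.48 m
Closest pair: H–J at 995.92 m.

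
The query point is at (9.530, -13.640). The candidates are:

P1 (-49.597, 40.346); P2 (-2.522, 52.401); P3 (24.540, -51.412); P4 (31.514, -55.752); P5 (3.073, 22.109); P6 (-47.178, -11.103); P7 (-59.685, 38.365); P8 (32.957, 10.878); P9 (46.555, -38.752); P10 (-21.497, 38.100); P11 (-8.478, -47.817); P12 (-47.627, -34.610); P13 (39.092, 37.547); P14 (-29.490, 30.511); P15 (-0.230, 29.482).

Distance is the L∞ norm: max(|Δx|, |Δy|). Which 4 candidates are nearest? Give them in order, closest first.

P8, P11, P5, P9

Distances from (9.530, -13.640):
P1: max(|-59.127|, |53.986|) = 59.127
P2: max(|-12.052|, |66.041|) = 66.041
P3: max(|15.010|, |-37.772|) = 37.772
P4: max(|21.984|, |-42.112|) = 42.112
P5: max(|-6.457|, |35.749|) = 35.749
P6: max(|-56.708|, |2.537|) = 56.708
P7: max(|-69.215|, |52.005|) = 69.215
P8: max(|23.427|, |24.518|) = 24.518
P9: max(|37.025|, |-25.112|) = 37.025
P10: max(|-31.027|, |51.740|) = 51.740
P11: max(|-18.008|, |-34.177|) = 34.177
P12: max(|-57.157|, |-20.970|) = 57.157
P13: max(|29.562|, |51.187|) = 51.187
P14: max(|-39.020|, |44.151|) = 44.151
P15: max(|-9.760|, |43.122|) = 43.122
Sorted: P8 (24.518) < P11 (34.177) < P5 (35.749) < P9 (37.025) < P3 (37.772) < P4 (42.112) < …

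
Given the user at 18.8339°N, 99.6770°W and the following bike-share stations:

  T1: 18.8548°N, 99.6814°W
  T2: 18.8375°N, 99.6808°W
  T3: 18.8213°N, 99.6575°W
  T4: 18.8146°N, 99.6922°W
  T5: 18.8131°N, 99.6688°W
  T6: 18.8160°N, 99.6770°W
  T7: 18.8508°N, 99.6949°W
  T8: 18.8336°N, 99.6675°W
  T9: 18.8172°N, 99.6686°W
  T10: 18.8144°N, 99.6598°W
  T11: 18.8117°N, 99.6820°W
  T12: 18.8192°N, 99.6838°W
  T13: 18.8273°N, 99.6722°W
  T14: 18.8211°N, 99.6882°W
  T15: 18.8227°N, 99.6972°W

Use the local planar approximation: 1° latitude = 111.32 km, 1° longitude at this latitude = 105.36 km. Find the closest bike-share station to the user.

Distances from 18.8339°N, 99.6770°W:
T1: 2.3723 km
T2: 0.5665 km
T3: 2.4877 km
T4: 2.6797 km
T5: 2.4714 km
T6: 1.9926 km
T7: 2.6639 km
T8: 1.0015 km
T9: 2.0590 km
T10: 2.8277 km
T11: 2.5268 km
T12: 1.7864 km
T13: 0.8919 km
T14: 1.8501 km
T15: 2.4666 km
Minimum: T2 at 0.5665 km.

T2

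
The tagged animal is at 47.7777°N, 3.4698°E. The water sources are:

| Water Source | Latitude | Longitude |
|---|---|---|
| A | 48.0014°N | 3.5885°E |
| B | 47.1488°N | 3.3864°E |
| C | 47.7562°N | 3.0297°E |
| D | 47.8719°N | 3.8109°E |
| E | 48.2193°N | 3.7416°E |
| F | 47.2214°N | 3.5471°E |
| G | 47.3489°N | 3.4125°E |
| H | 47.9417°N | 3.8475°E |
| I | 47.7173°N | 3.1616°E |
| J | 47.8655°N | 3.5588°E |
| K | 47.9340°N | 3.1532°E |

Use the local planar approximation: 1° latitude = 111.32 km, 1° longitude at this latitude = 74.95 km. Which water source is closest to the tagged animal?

J

Distances from 47.7777°N, 3.4698°E:
A: √((0.2237·111.32)² + (0.1187·74.95)²) = √(620.123748 + 79.148869) = 26.4438 km
B: √((-0.6289·111.32)² + (-0.0834·74.95)²) = √(4901.280804 + 39.072876) = 70.2876 km
C: √((-0.0215·111.32)² + (-0.4401·74.95)²) = √(5.728268 + 1088.042880) = 33.0722 km
D: √((0.0942·111.32)² + (0.3411·74.95)²) = √(109.963410 + 653.591978) = 27.6325 km
E: √((0.4416·111.32)² + (0.2718·74.95)²) = √(2416.598629 + 414.994345) = 53.2127 km
F: √((-0.5563·111.32)² + (0.0773·74.95)²) = √(3834.992467 + 33.566207) = 62.1977 km
G: √((-0.4288·111.32)² + (-0.0573·74.95)²) = √(2278.536283 + 18.443890) = 47.9268 km
H: √((0.1640·111.32)² + (0.3777·74.95)²) = √(333.299062 + 801.377683) = 33.6850 km
I: √((-0.0604·111.32)² + (-0.3082·74.95)²) = √(45.208518 + 533.591058) = 24.0583 km
J: √((0.0878·111.32)² + (0.0890·74.95)²) = √(95.529043 + 44.496237) = 11.8332 km
K: √((0.1563·111.32)² + (-0.3166·74.95)²) = √(302.736197 + 563.073509) = 29.4246 km
Minimum: J at 11.8332 km.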